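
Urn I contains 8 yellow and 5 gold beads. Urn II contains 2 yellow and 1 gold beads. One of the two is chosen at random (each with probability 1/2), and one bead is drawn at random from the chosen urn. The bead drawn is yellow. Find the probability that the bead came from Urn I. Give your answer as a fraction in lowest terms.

P(yellow | Urn I) = 8/13; P(yellow | Urn II) = 2/3.
P(yellow) = 1/2·8/13 + 1/2·2/3 = 25/39.
By Bayes' rule, P(Urn I | yellow) = 4/13 / 25/39 = 12/25 ≈ 0.4800.

12/25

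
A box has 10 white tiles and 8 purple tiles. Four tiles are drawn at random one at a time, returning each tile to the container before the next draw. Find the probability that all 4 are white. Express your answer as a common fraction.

Multiply the conditional probability of each draw in order, with replacement (the composition resets each draw).
P = (10/18) · (10/18) · (10/18) · (10/18) = 625/6561 ≈ 0.0953.

625/6561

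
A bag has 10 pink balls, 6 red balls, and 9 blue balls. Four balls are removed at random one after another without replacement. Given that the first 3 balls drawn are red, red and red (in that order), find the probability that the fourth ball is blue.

After removing 3 red, the bag has 9 blue out of 22 remaining.
P(fourth is blue | given) = 9/22 ≈ 0.4091.

9/22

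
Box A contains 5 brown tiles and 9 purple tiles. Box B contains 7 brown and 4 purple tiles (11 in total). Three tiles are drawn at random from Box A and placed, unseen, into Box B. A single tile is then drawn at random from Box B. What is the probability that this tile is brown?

113/196

Condition on how many of the transferred tiles are brown (from Box A: 5 brown of 14; then Box B has 14 total).
  0 brown: C(5,0)C(9,3)/C(14,3) = 3/13; then P = 7/14
  1 brown: C(5,1)C(9,2)/C(14,3) = 45/91; then P = 8/14
  2 brown: C(5,2)C(9,1)/C(14,3) = 45/182; then P = 9/14
  3 brown: C(5,3)C(9,0)/C(14,3) = 5/182; then P = 10/14
P(brown from Box B) = 113/196 ≈ 0.5765.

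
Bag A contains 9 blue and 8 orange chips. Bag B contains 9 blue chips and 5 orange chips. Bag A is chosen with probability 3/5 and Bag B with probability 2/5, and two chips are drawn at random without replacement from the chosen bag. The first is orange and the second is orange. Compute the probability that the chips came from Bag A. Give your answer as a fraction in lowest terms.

P(E | Bag A) = 7/34; P(E | Bag B) = 10/91.
P(E) = 3/5·7/34 + 2/5·10/91 = 2591/15470.
By Bayes' rule, P(Bag A | E) = 21/170 / 2591/15470 = 1911/2591 ≈ 0.7376.

1911/2591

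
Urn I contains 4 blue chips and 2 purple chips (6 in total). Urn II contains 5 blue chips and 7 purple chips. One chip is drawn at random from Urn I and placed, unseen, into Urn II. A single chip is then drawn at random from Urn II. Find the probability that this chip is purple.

Condition on how many of the transferred chips are purple (from Urn I: 2 purple of 6; then Urn II has 13 total).
  0 purple: C(2,0)C(4,1)/C(6,1) = 2/3; then P = 7/13
  1 purple: C(2,1)C(4,0)/C(6,1) = 1/3; then P = 8/13
P(purple from Urn II) = 22/39 ≈ 0.5641.

22/39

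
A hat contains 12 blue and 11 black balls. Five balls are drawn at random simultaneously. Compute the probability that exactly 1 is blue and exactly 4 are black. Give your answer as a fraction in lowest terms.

Unordered draws without replacement: count favorable combinations over C(23,5).
Favorable = C(12,1) · C(11,4) = 3960; total = C(23,5) = 33649.
P = 3960/33649 = 360/3059 ≈ 0.1177.

360/3059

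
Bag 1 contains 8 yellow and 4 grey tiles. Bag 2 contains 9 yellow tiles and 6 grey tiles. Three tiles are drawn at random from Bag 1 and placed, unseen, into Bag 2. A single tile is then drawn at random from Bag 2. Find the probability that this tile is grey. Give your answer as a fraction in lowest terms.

Condition on how many of the transferred tiles are grey (from Bag 1: 4 grey of 12; then Bag 2 has 18 total).
  0 grey: C(4,0)C(8,3)/C(12,3) = 14/55; then P = 6/18
  1 grey: C(4,1)C(8,2)/C(12,3) = 28/55; then P = 7/18
  2 grey: C(4,2)C(8,1)/C(12,3) = 12/55; then P = 8/18
  3 grey: C(4,3)C(8,0)/C(12,3) = 1/55; then P = 9/18
P(grey from Bag 2) = 7/18 ≈ 0.3889.

7/18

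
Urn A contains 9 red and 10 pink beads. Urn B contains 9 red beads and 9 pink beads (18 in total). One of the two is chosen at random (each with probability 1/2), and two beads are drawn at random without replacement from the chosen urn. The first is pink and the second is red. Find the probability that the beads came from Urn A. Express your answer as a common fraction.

170/341

P(E | Urn A) = 5/19; P(E | Urn B) = 9/34.
P(E) = 1/2·5/19 + 1/2·9/34 = 341/1292.
By Bayes' rule, P(Urn A | E) = 5/38 / 341/1292 = 170/341 ≈ 0.4985.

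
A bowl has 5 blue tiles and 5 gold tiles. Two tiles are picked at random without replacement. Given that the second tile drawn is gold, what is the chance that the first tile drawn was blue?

P(first=blue and the second tile drawn is gold) = (5/10)·(5/9) = 5/18.
P(the second tile drawn is gold) = Σ over first color = 5/18 + 2/9 = 1/2.
By Bayes, P(first=blue | the second tile drawn is gold) = 5/18 / 1/2 = 5/9 ≈ 0.5556.

5/9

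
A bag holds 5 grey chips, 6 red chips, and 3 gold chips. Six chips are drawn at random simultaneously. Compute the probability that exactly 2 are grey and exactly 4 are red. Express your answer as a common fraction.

50/1001

Unordered draws without replacement: count favorable combinations over C(14,6).
Favorable = C(5,2) · C(6,4) · C(3,0) = 150; total = C(14,6) = 3003.
P = 150/3003 = 50/1001 ≈ 0.0500.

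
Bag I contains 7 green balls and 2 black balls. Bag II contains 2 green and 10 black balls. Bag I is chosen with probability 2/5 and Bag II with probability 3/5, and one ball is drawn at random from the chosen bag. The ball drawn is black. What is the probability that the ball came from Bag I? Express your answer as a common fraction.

8/53

P(black | Bag I) = 2/9; P(black | Bag II) = 5/6.
P(black) = 2/5·2/9 + 3/5·5/6 = 53/90.
By Bayes' rule, P(Bag I | black) = 4/45 / 53/90 = 8/53 ≈ 0.1509.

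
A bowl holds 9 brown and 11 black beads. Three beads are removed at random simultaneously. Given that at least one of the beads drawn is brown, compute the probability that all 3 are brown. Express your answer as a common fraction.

P(all 3 brown) = C(9,3)/C(20,3) = 7/95; P(at least one brown) = 1 − C(11,3)/C(20,3) = 65/76.
Since 'all 3 brown' ⊆ 'at least one brown', P(all 3 | at least one) = 7/95 / 65/76 = 28/325 ≈ 0.0862.

28/325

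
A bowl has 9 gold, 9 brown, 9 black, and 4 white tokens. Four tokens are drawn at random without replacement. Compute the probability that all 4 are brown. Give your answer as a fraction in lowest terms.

Unordered draws without replacement: count favorable combinations over C(31,4).
Favorable = C(9,0) · C(9,4) · C(9,0) · C(4,0) = 126; total = C(31,4) = 31465.
P = 126/31465 = 18/4495 ≈ 0.0040.

18/4495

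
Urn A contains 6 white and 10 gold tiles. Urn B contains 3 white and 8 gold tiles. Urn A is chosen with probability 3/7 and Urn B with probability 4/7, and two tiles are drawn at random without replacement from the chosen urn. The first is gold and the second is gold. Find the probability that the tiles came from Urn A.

P(E | Urn A) = 3/8; P(E | Urn B) = 28/55.
P(E) = 3/7·3/8 + 4/7·28/55 = 1391/3080.
By Bayes' rule, P(Urn A | E) = 9/56 / 1391/3080 = 495/1391 ≈ 0.3559.

495/1391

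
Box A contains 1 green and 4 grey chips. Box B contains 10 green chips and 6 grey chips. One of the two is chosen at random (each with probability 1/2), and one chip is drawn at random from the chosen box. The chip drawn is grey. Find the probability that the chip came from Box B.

P(grey | Box A) = 4/5; P(grey | Box B) = 3/8.
P(grey) = 1/2·4/5 + 1/2·3/8 = 47/80.
By Bayes' rule, P(Box B | grey) = 3/16 / 47/80 = 15/47 ≈ 0.3191.

15/47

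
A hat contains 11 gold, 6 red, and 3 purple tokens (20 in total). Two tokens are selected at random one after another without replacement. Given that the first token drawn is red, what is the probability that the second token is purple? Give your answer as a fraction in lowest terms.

3/19

After removing 1 red, the hat has 3 purple out of 19 remaining.
P(second is purple | given) = 3/19 ≈ 0.1579.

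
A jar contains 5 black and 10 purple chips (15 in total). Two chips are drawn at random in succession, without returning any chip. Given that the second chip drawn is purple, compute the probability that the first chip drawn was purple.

9/14

P(first=purple and the second chip drawn is purple) = (10/15)·(9/14) = 3/7.
P(the second chip drawn is purple) = Σ over first color = 5/21 + 3/7 = 2/3.
By Bayes, P(first=purple | the second chip drawn is purple) = 3/7 / 2/3 = 9/14 ≈ 0.6429.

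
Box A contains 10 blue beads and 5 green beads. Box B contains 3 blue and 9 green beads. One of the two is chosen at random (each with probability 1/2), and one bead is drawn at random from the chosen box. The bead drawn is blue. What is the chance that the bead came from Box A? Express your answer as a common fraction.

8/11

P(blue | Box A) = 2/3; P(blue | Box B) = 1/4.
P(blue) = 1/2·2/3 + 1/2·1/4 = 11/24.
By Bayes' rule, P(Box A | blue) = 1/3 / 11/24 = 8/11 ≈ 0.7273.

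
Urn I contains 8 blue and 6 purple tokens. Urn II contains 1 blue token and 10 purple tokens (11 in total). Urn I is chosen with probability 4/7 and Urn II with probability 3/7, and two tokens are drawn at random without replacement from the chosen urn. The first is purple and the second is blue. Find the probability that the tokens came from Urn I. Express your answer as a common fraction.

P(E | Urn I) = 24/91; P(E | Urn II) = 1/11.
P(E) = 4/7·24/91 + 3/7·1/11 = 1329/7007.
By Bayes' rule, P(Urn I | E) = 96/637 / 1329/7007 = 352/443 ≈ 0.7946.

352/443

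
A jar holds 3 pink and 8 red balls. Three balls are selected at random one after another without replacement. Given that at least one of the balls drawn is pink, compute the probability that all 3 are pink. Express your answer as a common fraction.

1/109

P(all 3 pink) = C(3,3)/C(11,3) = 1/165; P(at least one pink) = 1 − C(8,3)/C(11,3) = 109/165.
Since 'all 3 pink' ⊆ 'at least one pink', P(all 3 | at least one) = 1/165 / 109/165 = 1/109 ≈ 0.0092.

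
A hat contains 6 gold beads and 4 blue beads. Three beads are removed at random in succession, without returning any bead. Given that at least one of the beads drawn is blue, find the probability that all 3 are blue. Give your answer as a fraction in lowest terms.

P(all 3 blue) = C(4,3)/C(10,3) = 1/30; P(at least one blue) = 1 − C(6,3)/C(10,3) = 5/6.
Since 'all 3 blue' ⊆ 'at least one blue', P(all 3 | at least one) = 1/30 / 5/6 = 1/25 ≈ 0.0400.

1/25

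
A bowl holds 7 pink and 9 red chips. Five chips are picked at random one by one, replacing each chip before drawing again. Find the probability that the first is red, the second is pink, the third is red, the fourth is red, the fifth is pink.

Multiply the conditional probability of each draw in order, with replacement (the composition resets each draw).
P = (9/16) · (7/16) · (9/16) · (9/16) · (7/16) = 35721/1048576 ≈ 0.0341.

35721/1048576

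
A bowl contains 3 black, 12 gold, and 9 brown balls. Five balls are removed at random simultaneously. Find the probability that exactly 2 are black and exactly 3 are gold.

5/322

Unordered draws without replacement: count favorable combinations over C(24,5).
Favorable = C(3,2) · C(12,3) · C(9,0) = 660; total = C(24,5) = 42504.
P = 660/42504 = 5/322 ≈ 0.0155.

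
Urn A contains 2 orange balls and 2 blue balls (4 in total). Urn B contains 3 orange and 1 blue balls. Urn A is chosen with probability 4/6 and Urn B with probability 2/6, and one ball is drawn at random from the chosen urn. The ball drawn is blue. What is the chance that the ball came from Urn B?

P(blue | Urn A) = 1/2; P(blue | Urn B) = 1/4.
P(blue) = 2/3·1/2 + 1/3·1/4 = 5/12.
By Bayes' rule, P(Urn B | blue) = 1/12 / 5/12 = 1/5 ≈ 0.2000.

1/5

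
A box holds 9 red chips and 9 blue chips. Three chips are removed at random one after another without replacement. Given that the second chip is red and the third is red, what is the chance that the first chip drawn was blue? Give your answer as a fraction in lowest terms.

9/16

P(first=blue and the second chip is red and the third is red) = (9/18)·(9/17)·(8/16) = 9/68.
P(E) = Σ over first color = 7/68 + 9/68 = 4/17.
By Bayes, P(first=blue | E) = 9/68 / 4/17 = 9/16 ≈ 0.5625.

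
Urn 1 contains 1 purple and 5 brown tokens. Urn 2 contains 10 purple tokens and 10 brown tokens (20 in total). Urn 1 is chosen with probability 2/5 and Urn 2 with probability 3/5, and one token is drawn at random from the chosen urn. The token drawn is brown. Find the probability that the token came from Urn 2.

9/19

P(brown | Urn 1) = 5/6; P(brown | Urn 2) = 1/2.
P(brown) = 2/5·5/6 + 3/5·1/2 = 19/30.
By Bayes' rule, P(Urn 2 | brown) = 3/10 / 19/30 = 9/19 ≈ 0.4737.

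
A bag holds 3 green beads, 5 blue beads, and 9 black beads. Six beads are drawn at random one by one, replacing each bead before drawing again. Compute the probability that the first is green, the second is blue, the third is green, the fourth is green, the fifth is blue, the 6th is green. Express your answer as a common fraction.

2025/24137569

Multiply the conditional probability of each draw in order, with replacement (the composition resets each draw).
P = (3/17) · (5/17) · (3/17) · (3/17) · (5/17) · (3/17) = 2025/24137569 ≈ 0.0001.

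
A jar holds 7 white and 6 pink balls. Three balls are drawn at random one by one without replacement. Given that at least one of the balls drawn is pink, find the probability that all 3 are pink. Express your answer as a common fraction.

P(all 3 pink) = C(6,3)/C(13,3) = 10/143; P(at least one pink) = 1 − C(7,3)/C(13,3) = 251/286.
Since 'all 3 pink' ⊆ 'at least one pink', P(all 3 | at least one) = 10/143 / 251/286 = 20/251 ≈ 0.0797.

20/251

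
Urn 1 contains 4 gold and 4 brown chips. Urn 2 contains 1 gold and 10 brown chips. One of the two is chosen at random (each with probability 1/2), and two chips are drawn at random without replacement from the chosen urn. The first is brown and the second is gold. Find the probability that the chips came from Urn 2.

7/29

P(E | Urn 1) = 2/7; P(E | Urn 2) = 1/11.
P(E) = 1/2·2/7 + 1/2·1/11 = 29/154.
By Bayes' rule, P(Urn 2 | E) = 1/22 / 29/154 = 7/29 ≈ 0.2414.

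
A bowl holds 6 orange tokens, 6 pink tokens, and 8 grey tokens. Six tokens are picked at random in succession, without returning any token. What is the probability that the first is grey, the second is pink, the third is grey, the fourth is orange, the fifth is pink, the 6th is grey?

Multiply the conditional probability of each draw in order, without replacement, so each draw removes one from its color and from the total.
P = (8/20) · (6/19) · (7/18) · (6/17) · (5/16) · (6/15) = 7/3230 ≈ 0.0022.

7/3230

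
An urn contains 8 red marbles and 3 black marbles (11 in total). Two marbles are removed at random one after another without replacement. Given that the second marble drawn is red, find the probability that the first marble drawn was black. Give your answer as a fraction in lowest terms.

3/10

P(first=black and the second marble drawn is red) = (3/11)·(8/10) = 12/55.
P(the second marble drawn is red) = Σ over first color = 28/55 + 12/55 = 8/11.
By Bayes, P(first=black | the second marble drawn is red) = 12/55 / 8/11 = 3/10 ≈ 0.3000.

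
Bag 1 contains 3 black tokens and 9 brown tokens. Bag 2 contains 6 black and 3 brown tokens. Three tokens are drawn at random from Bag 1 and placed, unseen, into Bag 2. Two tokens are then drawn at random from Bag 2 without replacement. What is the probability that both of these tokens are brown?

167/968

Condition on how many of the transferred tokens are brown (from Bag 1: 9 brown of 12; then Bag 2 has 12 total).
  0 brown: C(9,0)C(3,3)/C(12,3) = 1/220; then P = C(3,2)/C(12,2) = 1/22
  1 brown: C(9,1)C(3,2)/C(12,3) = 27/220; then P = C(4,2)/C(12,2) = 1/11
  2 brown: C(9,2)C(3,1)/C(12,3) = 27/55; then P = C(5,2)/C(12,2) = 5/33
  3 brown: C(9,3)C(3,0)/C(12,3) = 21/55; then P = C(6,2)/C(12,2) = 5/22
P(both brown) = 167/968 ≈ 0.1725.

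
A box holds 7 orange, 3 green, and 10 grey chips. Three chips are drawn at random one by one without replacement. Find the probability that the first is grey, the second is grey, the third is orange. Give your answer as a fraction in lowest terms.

Multiply the conditional probability of each draw in order, without replacement, so each draw removes one from its color and from the total.
P = (10/20) · (9/19) · (7/18) = 7/76 ≈ 0.0921.

7/76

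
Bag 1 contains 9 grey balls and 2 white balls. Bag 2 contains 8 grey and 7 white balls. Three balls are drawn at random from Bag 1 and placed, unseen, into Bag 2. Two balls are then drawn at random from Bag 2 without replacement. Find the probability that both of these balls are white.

152/935

Condition on how many of the transferred balls are white (from Bag 1: 2 white of 11; then Bag 2 has 18 total).
  0 white: C(2,0)C(9,3)/C(11,3) = 28/55; then P = C(7,2)/C(18,2) = 7/51
  1 white: C(2,1)C(9,2)/C(11,3) = 24/55; then P = C(8,2)/C(18,2) = 28/153
  2 white: C(2,2)C(9,1)/C(11,3) = 3/55; then P = C(9,2)/C(18,2) = 4/17
P(both white) = 152/935 ≈ 0.1626.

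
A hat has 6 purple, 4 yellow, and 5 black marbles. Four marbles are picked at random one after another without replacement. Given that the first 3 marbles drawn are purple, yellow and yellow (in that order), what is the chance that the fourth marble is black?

5/12

After removing 1 purple, 2 yellow, the hat has 5 black out of 12 remaining.
P(fourth is black | given) = 5/12 ≈ 0.4167.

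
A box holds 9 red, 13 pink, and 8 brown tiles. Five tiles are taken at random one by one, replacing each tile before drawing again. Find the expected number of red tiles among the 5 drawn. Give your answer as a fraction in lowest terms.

By linearity of expectation, E[X] = Σ P(draw i is red); each independent draw has P(red) = 9/30.
E[X] = 5 · 9/30 = 3/2 ≈ 1.5000.

3/2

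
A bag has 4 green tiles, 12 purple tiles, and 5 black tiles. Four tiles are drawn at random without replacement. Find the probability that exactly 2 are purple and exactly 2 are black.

44/399

Unordered draws without replacement: count favorable combinations over C(21,4).
Favorable = C(4,0) · C(12,2) · C(5,2) = 660; total = C(21,4) = 5985.
P = 660/5985 = 44/399 ≈ 0.1103.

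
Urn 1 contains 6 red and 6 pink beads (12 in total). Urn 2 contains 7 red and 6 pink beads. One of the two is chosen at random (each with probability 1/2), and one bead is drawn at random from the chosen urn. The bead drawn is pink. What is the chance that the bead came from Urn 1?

13/25

P(pink | Urn 1) = 1/2; P(pink | Urn 2) = 6/13.
P(pink) = 1/2·1/2 + 1/2·6/13 = 25/52.
By Bayes' rule, P(Urn 1 | pink) = 1/4 / 25/52 = 13/25 ≈ 0.5200.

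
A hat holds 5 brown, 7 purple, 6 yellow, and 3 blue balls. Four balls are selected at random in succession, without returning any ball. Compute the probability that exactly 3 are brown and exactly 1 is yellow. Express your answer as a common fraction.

Unordered draws without replacement: count favorable combinations over C(21,4).
Favorable = C(5,3) · C(7,0) · C(6,1) · C(3,0) = 60; total = C(21,4) = 5985.
P = 60/5985 = 4/399 ≈ 0.0100.

4/399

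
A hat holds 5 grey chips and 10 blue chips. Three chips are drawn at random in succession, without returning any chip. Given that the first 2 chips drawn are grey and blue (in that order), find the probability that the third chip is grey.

After removing 1 grey, 1 blue, the hat has 4 grey out of 13 remaining.
P(third is grey | given) = 4/13 ≈ 0.3077.

4/13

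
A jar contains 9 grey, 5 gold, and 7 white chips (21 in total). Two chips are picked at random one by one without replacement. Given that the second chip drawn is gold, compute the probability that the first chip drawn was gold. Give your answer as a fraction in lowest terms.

1/5

P(first=gold and the second chip drawn is gold) = (5/21)·(4/20) = 1/21.
P(the second chip drawn is gold) = Σ over first color = 3/28 + 1/21 + 1/12 = 5/21.
By Bayes, P(first=gold | the second chip drawn is gold) = 1/21 / 5/21 = 1/5 ≈ 0.2000.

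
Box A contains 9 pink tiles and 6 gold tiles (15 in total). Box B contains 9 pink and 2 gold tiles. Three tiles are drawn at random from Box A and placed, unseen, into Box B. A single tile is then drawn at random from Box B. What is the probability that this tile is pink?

27/35

Condition on how many of the transferred tiles are pink (from Box A: 9 pink of 15; then Box B has 14 total).
  0 pink: C(9,0)C(6,3)/C(15,3) = 4/91; then P = 9/14
  1 pink: C(9,1)C(6,2)/C(15,3) = 27/91; then P = 10/14
  2 pink: C(9,2)C(6,1)/C(15,3) = 216/455; then P = 11/14
  3 pink: C(9,3)C(6,0)/C(15,3) = 12/65; then P = 12/14
P(pink from Box B) = 27/35 ≈ 0.7714.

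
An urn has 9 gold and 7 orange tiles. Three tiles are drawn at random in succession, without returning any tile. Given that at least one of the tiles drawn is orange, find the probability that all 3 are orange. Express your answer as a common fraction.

P(all 3 orange) = C(7,3)/C(16,3) = 1/16; P(at least one orange) = 1 − C(9,3)/C(16,3) = 17/20.
Since 'all 3 orange' ⊆ 'at least one orange', P(all 3 | at least one) = 1/16 / 17/20 = 5/68 ≈ 0.0735.

5/68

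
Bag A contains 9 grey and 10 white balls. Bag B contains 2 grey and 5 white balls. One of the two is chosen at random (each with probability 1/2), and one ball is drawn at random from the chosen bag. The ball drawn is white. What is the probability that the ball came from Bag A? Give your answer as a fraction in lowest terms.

P(white | Bag A) = 10/19; P(white | Bag B) = 5/7.
P(white) = 1/2·10/19 + 1/2·5/7 = 165/266.
By Bayes' rule, P(Bag A | white) = 5/19 / 165/266 = 14/33 ≈ 0.4242.

14/33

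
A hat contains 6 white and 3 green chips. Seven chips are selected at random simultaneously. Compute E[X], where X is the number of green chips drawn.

7/3

By linearity of expectation, E[X] = Σ P(draw i is green); by symmetry each draw (even without replacement) has P(green) = 3/9.
E[X] = 7 · 3/9 = 7/3 ≈ 2.3333.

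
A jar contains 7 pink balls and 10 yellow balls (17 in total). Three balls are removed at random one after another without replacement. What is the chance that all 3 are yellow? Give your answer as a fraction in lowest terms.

3/17

Unordered draws without replacement: count favorable combinations over C(17,3).
Favorable = C(7,0) · C(10,3) = 120; total = C(17,3) = 680.
P = 120/680 = 3/17 ≈ 0.1765.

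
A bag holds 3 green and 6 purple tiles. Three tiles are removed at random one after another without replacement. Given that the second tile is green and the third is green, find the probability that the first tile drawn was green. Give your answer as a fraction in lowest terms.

P(first=green and the second tile is green and the third is green) = (3/9)·(2/8)·(1/7) = 1/84.
P(E) = Σ over first color = 1/84 + 1/14 = 1/12.
By Bayes, P(first=green | E) = 1/84 / 1/12 = 1/7 ≈ 0.1429.

1/7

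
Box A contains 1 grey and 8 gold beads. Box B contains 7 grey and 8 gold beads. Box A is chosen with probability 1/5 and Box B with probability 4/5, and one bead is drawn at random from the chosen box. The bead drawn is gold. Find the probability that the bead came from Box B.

12/17

P(gold | Box A) = 8/9; P(gold | Box B) = 8/15.
P(gold) = 1/5·8/9 + 4/5·8/15 = 136/225.
By Bayes' rule, P(Box B | gold) = 32/75 / 136/225 = 12/17 ≈ 0.7059.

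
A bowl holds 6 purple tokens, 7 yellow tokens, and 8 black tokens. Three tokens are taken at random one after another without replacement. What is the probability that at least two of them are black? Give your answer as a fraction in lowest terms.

Sum the hypergeometric tail for j = 2,…,3 black tokens.
Favorable = C(8,2)·C(13,1) + C(8,3)·C(13,0) = 420; total = C(21,3) = 1330.
P = 420/1330 = 6/19 ≈ 0.3158.

6/19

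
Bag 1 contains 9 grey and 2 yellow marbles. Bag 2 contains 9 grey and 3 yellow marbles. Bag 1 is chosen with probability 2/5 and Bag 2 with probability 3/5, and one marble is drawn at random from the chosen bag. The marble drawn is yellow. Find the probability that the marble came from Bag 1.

P(yellow | Bag 1) = 2/11; P(yellow | Bag 2) = 1/4.
P(yellow) = 2/5·2/11 + 3/5·1/4 = 49/220.
By Bayes' rule, P(Bag 1 | yellow) = 4/55 / 49/220 = 16/49 ≈ 0.3265.

16/49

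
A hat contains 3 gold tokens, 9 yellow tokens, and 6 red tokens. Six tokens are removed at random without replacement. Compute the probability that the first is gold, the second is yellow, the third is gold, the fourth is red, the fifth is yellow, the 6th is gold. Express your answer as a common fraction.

Multiply the conditional probability of each draw in order, without replacement, so each draw removes one from its color and from the total.
P = (3/18) · (9/17) · (2/16) · (6/15) · (8/14) · (1/13) = 3/15470 ≈ 0.0002.

3/15470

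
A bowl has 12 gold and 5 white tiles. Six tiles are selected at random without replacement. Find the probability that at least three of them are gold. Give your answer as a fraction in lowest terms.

6017/6188

Sum the hypergeometric tail for j = 3,…,6 gold tiles.
Favorable = C(12,3)·C(5,3) + C(12,4)·C(5,2) + C(12,5)·C(5,1) + C(12,6)·C(5,0) = 12034; total = C(17,6) = 12376.
P = 12034/12376 = 6017/6188 ≈ 0.9724.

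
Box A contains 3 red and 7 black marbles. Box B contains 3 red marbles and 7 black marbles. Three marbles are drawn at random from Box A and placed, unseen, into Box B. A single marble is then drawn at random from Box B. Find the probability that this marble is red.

Condition on how many of the transferred marbles are red (from Box A: 3 red of 10; then Box B has 13 total).
  0 red: C(3,0)C(7,3)/C(10,3) = 7/24; then P = 3/13
  1 red: C(3,1)C(7,2)/C(10,3) = 21/40; then P = 4/13
  2 red: C(3,2)C(7,1)/C(10,3) = 7/40; then P = 5/13
  3 red: C(3,3)C(7,0)/C(10,3) = 1/120; then P = 6/13
P(red from Box B) = 3/10 ≈ 0.3000.

3/10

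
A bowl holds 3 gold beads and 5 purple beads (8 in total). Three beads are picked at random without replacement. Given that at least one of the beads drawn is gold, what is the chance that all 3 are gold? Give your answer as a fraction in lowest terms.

1/46

P(all 3 gold) = C(3,3)/C(8,3) = 1/56; P(at least one gold) = 1 − C(5,3)/C(8,3) = 23/28.
Since 'all 3 gold' ⊆ 'at least one gold', P(all 3 | at least one) = 1/56 / 23/28 = 1/46 ≈ 0.0217.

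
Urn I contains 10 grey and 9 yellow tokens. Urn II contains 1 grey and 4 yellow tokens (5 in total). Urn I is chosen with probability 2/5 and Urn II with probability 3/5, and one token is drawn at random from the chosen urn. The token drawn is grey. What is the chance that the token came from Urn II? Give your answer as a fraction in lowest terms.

57/157

P(grey | Urn I) = 10/19; P(grey | Urn II) = 1/5.
P(grey) = 2/5·10/19 + 3/5·1/5 = 157/475.
By Bayes' rule, P(Urn II | grey) = 3/25 / 157/475 = 57/157 ≈ 0.3631.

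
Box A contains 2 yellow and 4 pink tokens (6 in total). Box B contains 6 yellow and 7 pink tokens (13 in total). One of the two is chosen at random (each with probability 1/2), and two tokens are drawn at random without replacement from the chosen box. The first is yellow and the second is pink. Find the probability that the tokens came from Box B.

P(E | Box A) = 4/15; P(E | Box B) = 7/26.
P(E) = 1/2·4/15 + 1/2·7/26 = 209/780.
By Bayes' rule, P(Box B | E) = 7/52 / 209/780 = 105/209 ≈ 0.5024.

105/209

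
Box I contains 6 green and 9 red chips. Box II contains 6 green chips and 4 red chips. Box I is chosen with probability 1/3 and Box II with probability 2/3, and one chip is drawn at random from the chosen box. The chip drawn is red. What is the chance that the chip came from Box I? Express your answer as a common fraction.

3/7

P(red | Box I) = 3/5; P(red | Box II) = 2/5.
P(red) = 1/3·3/5 + 2/3·2/5 = 7/15.
By Bayes' rule, P(Box I | red) = 1/5 / 7/15 = 3/7 ≈ 0.4286.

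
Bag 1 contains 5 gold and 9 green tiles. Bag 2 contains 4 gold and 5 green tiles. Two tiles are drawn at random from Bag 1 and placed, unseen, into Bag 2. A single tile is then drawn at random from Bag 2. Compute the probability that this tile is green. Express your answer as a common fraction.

4/7

Condition on how many of the transferred tiles are green (from Bag 1: 9 green of 14; then Bag 2 has 11 total).
  0 green: C(9,0)C(5,2)/C(14,2) = 10/91; then P = 5/11
  1 green: C(9,1)C(5,1)/C(14,2) = 45/91; then P = 6/11
  2 green: C(9,2)C(5,0)/C(14,2) = 36/91; then P = 7/11
P(green from Bag 2) = 4/7 ≈ 0.5714.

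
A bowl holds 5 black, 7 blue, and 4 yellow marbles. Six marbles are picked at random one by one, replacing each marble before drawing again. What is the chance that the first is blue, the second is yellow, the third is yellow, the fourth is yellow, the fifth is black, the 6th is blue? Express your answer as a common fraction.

Multiply the conditional probability of each draw in order, with replacement (the composition resets each draw).
P = (7/16) · (4/16) · (4/16) · (4/16) · (5/16) · (7/16) = 245/262144 ≈ 0.0009.

245/262144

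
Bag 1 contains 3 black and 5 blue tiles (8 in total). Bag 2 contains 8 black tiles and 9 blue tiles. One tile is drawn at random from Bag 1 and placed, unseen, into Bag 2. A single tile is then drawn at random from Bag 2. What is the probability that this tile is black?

67/144

Condition on how many of the transferred tiles are black (from Bag 1: 3 black of 8; then Bag 2 has 18 total).
  0 black: C(3,0)C(5,1)/C(8,1) = 5/8; then P = 8/18
  1 black: C(3,1)C(5,0)/C(8,1) = 3/8; then P = 9/18
P(black from Bag 2) = 67/144 ≈ 0.4653.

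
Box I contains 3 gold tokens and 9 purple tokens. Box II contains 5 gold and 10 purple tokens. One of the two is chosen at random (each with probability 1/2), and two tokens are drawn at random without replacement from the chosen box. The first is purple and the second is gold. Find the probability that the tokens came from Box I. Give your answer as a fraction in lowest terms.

P(E | Box I) = 9/44; P(E | Box II) = 5/21.
P(E) = 1/2·9/44 + 1/2·5/21 = 409/1848.
By Bayes' rule, P(Box I | E) = 9/88 / 409/1848 = 189/409 ≈ 0.4621.

189/409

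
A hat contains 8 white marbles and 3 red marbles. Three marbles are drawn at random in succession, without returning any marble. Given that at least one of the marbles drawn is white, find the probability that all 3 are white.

P(all 3 white) = C(8,3)/C(11,3) = 56/165; P(at least one white) = 1 − C(3,3)/C(11,3) = 164/165.
Since 'all 3 white' ⊆ 'at least one white', P(all 3 | at least one) = 56/165 / 164/165 = 14/41 ≈ 0.3415.

14/41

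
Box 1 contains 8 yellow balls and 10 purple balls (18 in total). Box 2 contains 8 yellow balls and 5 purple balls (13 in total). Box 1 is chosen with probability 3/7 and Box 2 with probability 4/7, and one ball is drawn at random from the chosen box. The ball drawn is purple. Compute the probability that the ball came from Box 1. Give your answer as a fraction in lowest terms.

13/25

P(purple | Box 1) = 5/9; P(purple | Box 2) = 5/13.
P(purple) = 3/7·5/9 + 4/7·5/13 = 125/273.
By Bayes' rule, P(Box 1 | purple) = 5/21 / 125/273 = 13/25 ≈ 0.5200.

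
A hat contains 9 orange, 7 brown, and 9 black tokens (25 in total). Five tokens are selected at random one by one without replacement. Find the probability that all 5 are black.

Unordered draws without replacement: count favorable combinations over C(25,5).
Favorable = C(9,0) · C(7,0) · C(9,5) = 126; total = C(25,5) = 53130.
P = 126/53130 = 3/1265 ≈ 0.0024.

3/1265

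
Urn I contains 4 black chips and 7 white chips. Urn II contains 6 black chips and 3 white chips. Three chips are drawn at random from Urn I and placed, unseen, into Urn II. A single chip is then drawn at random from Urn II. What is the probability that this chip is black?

13/22

Condition on how many of the transferred chips are black (from Urn I: 4 black of 11; then Urn II has 12 total).
  0 black: C(4,0)C(7,3)/C(11,3) = 7/33; then P = 6/12
  1 black: C(4,1)C(7,2)/C(11,3) = 28/55; then P = 7/12
  2 black: C(4,2)C(7,1)/C(11,3) = 14/55; then P = 8/12
  3 black: C(4,3)C(7,0)/C(11,3) = 4/165; then P = 9/12
P(black from Urn II) = 13/22 ≈ 0.5909.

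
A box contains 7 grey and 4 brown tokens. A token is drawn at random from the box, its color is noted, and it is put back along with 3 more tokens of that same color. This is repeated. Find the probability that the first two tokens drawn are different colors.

Either grey then brown, or brown then grey; after the first draw the total is 14.
P = (7/11)·(4/14) + (4/11)·(7/14) = 4/11 ≈ 0.3636.

4/11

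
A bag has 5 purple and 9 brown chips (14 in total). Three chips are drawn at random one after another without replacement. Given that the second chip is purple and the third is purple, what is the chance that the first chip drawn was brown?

P(first=brown and the second chip is purple and the third is purple) = (9/14)·(5/13)·(4/12) = 15/182.
P(E) = Σ over first color = 5/182 + 15/182 = 10/91.
By Bayes, P(first=brown | E) = 15/182 / 10/91 = 3/4 ≈ 0.7500.

3/4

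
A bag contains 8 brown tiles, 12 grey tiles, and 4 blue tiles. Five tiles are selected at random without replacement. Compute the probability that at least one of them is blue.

Use the complement: P(at least one blue) = 1 − P(no blue).
P(none) = C(20,5)/C(24,5) = 15504/42504.
So P = 1 − 15504/42504 = 1125/1771 ≈ 0.6352.

1125/1771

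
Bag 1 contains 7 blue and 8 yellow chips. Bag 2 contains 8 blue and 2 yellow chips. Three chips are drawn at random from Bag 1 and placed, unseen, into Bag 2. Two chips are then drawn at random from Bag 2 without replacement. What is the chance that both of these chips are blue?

199/390

Condition on how many of the transferred chips are blue (from Bag 1: 7 blue of 15; then Bag 2 has 13 total).
  0 blue: C(7,0)C(8,3)/C(15,3) = 8/65; then P = C(8,2)/C(13,2) = 14/39
  1 blue: C(7,1)C(8,2)/C(15,3) = 28/65; then P = C(9,2)/C(13,2) = 6/13
  2 blue: C(7,2)C(8,1)/C(15,3) = 24/65; then P = C(10,2)/C(13,2) = 15/26
  3 blue: C(7,3)C(8,0)/C(15,3) = 1/13; then P = C(11,2)/C(13,2) = 55/78
P(both blue) = 199/390 ≈ 0.5103.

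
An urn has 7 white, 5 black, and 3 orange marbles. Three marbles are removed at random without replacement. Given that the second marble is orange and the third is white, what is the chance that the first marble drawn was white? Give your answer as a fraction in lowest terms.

6/13

P(first=white and the second marble is orange and the third is white) = (7/15)·(3/14)·(6/13) = 3/65.
P(E) = Σ over first color = 3/65 + 1/26 + 1/65 = 1/10.
By Bayes, P(first=white | E) = 3/65 / 1/10 = 6/13 ≈ 0.4615.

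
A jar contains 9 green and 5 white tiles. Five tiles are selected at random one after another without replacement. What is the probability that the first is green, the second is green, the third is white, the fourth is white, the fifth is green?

6/143

Multiply the conditional probability of each draw in order, without replacement, so each draw removes one from its color and from the total.
P = (9/14) · (8/13) · (5/12) · (4/11) · (7/10) = 6/143 ≈ 0.0420.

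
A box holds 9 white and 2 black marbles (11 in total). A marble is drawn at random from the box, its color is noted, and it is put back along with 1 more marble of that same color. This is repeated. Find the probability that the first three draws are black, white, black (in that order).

9/286

Track the composition after each reinforcement of +1.
P = (2/11) · (9/12) · (3/13) = 9/286 ≈ 0.0315.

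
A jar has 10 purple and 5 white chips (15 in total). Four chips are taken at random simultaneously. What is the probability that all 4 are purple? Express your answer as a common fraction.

Unordered draws without replacement: count favorable combinations over C(15,4).
Favorable = C(10,4) · C(5,0) = 210; total = C(15,4) = 1365.
P = 210/1365 = 2/13 ≈ 0.1538.

2/13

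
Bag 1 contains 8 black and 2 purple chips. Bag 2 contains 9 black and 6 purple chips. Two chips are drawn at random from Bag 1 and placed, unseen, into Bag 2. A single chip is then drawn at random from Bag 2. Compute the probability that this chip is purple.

32/85

Condition on how many of the transferred chips are purple (from Bag 1: 2 purple of 10; then Bag 2 has 17 total).
  0 purple: C(2,0)C(8,2)/C(10,2) = 28/45; then P = 6/17
  1 purple: C(2,1)C(8,1)/C(10,2) = 16/45; then P = 7/17
  2 purple: C(2,2)C(8,0)/C(10,2) = 1/45; then P = 8/17
P(purple from Bag 2) = 32/85 ≈ 0.3765.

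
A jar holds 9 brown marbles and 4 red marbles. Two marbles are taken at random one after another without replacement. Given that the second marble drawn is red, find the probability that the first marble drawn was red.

P(first=red and the second marble drawn is red) = (4/13)·(3/12) = 1/13.
P(the second marble drawn is red) = Σ over first color = 3/13 + 1/13 = 4/13.
By Bayes, P(first=red | the second marble drawn is red) = 1/13 / 4/13 = 1/4 ≈ 0.2500.

1/4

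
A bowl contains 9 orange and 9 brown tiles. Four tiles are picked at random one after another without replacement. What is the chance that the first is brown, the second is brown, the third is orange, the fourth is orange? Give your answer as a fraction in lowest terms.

Multiply the conditional probability of each draw in order, without replacement, so each draw removes one from its color and from the total.
P = (9/18) · (8/17) · (9/16) · (8/15) = 6/85 ≈ 0.0706.

6/85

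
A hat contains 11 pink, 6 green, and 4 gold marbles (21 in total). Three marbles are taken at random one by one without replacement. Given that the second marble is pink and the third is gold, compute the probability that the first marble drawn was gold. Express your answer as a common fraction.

P(first=gold and the second marble is pink and the third is gold) = (4/21)·(11/20)·(3/19) = 11/665.
P(E) = Σ over first color = 22/399 + 22/665 + 11/665 = 11/105.
By Bayes, P(first=gold | E) = 11/665 / 11/105 = 3/19 ≈ 0.1579.

3/19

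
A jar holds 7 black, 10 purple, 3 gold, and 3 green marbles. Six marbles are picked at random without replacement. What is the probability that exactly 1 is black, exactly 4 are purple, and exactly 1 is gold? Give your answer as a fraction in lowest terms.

Unordered draws without replacement: count favorable combinations over C(23,6).
Favorable = C(7,1) · C(10,4) · C(3,1) · C(3,0) = 4410; total = C(23,6) = 100947.
P = 4410/100947 = 210/4807 ≈ 0.0437.

210/4807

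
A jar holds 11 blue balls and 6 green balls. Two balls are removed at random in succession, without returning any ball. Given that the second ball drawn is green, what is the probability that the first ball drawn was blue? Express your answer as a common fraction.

11/16

P(first=blue and the second ball drawn is green) = (11/17)·(6/16) = 33/136.
P(the second ball drawn is green) = Σ over first color = 33/136 + 15/136 = 6/17.
By Bayes, P(first=blue | the second ball drawn is green) = 33/136 / 6/17 = 11/16 ≈ 0.6875.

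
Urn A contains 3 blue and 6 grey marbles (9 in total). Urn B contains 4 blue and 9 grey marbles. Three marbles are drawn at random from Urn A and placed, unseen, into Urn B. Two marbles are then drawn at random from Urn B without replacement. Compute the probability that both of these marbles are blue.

41/480

Condition on how many of the transferred marbles are blue (from Urn A: 3 blue of 9; then Urn B has 16 total).
  0 blue: C(3,0)C(6,3)/C(9,3) = 5/21; then P = C(4,2)/C(16,2) = 1/20
  1 blue: C(3,1)C(6,2)/C(9,3) = 15/28; then P = C(5,2)/C(16,2) = 1/12
  2 blue: C(3,2)C(6,1)/C(9,3) = 3/14; then P = C(6,2)/C(16,2) = 1/8
  3 blue: C(3,3)C(6,0)/C(9,3) = 1/84; then P = C(7,2)/C(16,2) = 7/40
P(both blue) = 41/480 ≈ 0.0854.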